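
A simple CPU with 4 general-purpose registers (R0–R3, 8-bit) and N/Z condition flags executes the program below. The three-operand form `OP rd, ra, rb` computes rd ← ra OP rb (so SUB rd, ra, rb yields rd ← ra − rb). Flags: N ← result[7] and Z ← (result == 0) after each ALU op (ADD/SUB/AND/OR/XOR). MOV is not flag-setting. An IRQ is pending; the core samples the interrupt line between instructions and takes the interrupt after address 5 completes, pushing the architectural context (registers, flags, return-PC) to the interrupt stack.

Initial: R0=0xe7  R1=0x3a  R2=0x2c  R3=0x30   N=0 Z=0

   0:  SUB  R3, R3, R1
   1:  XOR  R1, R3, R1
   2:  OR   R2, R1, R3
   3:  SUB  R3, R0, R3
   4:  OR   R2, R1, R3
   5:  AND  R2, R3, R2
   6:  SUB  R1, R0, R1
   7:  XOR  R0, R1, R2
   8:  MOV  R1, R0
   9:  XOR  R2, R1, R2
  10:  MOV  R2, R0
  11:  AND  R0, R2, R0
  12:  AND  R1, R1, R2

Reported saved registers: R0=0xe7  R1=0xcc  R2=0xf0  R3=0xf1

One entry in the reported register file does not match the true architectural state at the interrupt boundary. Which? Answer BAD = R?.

after  0: R0=0xe7 R1=0x3a R2=0x2c R3=0xf6  N=1 Z=0
after  1: R0=0xe7 R1=0xcc R2=0x2c R3=0xf6  N=1 Z=0
after  2: R0=0xe7 R1=0xcc R2=0xfe R3=0xf6  N=1 Z=0
after  3: R0=0xe7 R1=0xcc R2=0xfe R3=0xf1  N=1 Z=0
after  4: R0=0xe7 R1=0xcc R2=0xfd R3=0xf1  N=1 Z=0
after  5: R0=0xe7 R1=0xcc R2=0xf1 R3=0xf1  N=1 Z=0
-- IRQ taken; context saved, return-PC = 6 --
mismatch: R2: reported 0xf0 vs actual 0xf1

BAD = R2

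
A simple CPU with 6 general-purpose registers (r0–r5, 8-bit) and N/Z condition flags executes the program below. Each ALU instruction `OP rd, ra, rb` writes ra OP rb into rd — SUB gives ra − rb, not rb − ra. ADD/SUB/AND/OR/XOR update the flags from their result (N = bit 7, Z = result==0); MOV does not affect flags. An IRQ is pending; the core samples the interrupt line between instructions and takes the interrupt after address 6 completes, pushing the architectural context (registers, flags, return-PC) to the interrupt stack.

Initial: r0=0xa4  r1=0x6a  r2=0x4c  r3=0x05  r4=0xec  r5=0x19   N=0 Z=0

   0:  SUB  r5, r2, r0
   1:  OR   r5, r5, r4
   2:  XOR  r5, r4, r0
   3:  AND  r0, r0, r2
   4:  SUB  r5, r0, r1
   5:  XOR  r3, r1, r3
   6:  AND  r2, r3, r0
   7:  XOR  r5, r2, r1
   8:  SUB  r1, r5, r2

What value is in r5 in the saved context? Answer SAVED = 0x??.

after  0: r0=0xa4 r1=0x6a r2=0x4c r3=0x05 r4=0xec r5=0xa8  N=1 Z=0
after  1: r0=0xa4 r1=0x6a r2=0x4c r3=0x05 r4=0xec r5=0xec  N=1 Z=0
after  2: r0=0xa4 r1=0x6a r2=0x4c r3=0x05 r4=0xec r5=0x48  N=0 Z=0
after  3: r0=0x04 r1=0x6a r2=0x4c r3=0x05 r4=0xec r5=0x48  N=0 Z=0
after  4: r0=0x04 r1=0x6a r2=0x4c r3=0x05 r4=0xec r5=0x9a  N=1 Z=0
after  5: r0=0x04 r1=0x6a r2=0x4c r3=0x6f r4=0xec r5=0x9a  N=0 Z=0
after  6: r0=0x04 r1=0x6a r2=0x04 r3=0x6f r4=0xec r5=0x9a  N=0 Z=0
-- IRQ taken; context saved, return-PC = 7 --

SAVED = 0x9a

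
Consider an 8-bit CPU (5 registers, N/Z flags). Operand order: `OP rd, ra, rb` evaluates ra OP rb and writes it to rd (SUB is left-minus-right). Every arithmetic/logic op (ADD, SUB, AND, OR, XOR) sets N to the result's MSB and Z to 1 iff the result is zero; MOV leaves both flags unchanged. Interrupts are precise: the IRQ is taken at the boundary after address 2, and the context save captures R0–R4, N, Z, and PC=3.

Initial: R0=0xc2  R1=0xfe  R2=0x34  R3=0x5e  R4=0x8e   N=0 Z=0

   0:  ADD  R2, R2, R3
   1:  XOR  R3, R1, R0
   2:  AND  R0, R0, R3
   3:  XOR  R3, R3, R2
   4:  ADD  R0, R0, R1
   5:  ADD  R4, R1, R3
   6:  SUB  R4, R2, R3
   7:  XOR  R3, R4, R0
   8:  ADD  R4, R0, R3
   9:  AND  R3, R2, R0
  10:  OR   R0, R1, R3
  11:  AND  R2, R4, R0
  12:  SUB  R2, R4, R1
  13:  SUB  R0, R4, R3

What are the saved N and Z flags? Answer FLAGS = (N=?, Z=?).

after  0: R0=0xc2 R1=0xfe R2=0x92 R3=0x5e R4=0x8e  N=1 Z=0
after  1: R0=0xc2 R1=0xfe R2=0x92 R3=0x3c R4=0x8e  N=0 Z=0
after  2: R0=0x00 R1=0xfe R2=0x92 R3=0x3c R4=0x8e  N=0 Z=1
-- IRQ taken; context saved, return-PC = 3 --

FLAGS = (N=0, Z=1)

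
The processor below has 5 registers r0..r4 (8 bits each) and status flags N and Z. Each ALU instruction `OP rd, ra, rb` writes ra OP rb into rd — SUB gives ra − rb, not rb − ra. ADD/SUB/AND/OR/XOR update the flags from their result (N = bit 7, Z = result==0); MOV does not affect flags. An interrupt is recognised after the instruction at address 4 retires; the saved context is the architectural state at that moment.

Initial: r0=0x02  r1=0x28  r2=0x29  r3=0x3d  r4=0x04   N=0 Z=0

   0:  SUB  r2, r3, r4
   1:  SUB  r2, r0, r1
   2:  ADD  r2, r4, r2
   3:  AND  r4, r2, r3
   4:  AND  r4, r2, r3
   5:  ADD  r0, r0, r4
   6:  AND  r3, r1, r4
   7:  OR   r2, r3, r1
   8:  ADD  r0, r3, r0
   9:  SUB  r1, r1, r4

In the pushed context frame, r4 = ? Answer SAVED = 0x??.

after  0: r0=0x02 r1=0x28 r2=0x39 r3=0x3d r4=0x04  N=0 Z=0
after  1: r0=0x02 r1=0x28 r2=0xda r3=0x3d r4=0x04  N=1 Z=0
after  2: r0=0x02 r1=0x28 r2=0xde r3=0x3d r4=0x04  N=1 Z=0
after  3: r0=0x02 r1=0x28 r2=0xde r3=0x3d r4=0x1c  N=0 Z=0
after  4: r0=0x02 r1=0x28 r2=0xde r3=0x3d r4=0x1c  N=0 Z=0
-- IRQ taken; context saved, return-PC = 5 --

SAVED = 0x1c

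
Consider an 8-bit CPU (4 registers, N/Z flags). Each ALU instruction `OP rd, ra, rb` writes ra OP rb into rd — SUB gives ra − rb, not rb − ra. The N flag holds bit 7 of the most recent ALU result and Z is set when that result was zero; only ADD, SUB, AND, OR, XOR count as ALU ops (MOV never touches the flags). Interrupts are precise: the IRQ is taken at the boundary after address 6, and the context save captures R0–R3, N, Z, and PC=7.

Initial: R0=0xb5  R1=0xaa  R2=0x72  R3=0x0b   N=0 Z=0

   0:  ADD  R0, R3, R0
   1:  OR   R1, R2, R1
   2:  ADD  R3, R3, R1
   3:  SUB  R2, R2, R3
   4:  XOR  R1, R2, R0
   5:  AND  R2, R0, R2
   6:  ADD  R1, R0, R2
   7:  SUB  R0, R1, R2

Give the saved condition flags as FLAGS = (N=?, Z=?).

FLAGS = (N=0, Z=1)

after  0: R0=0xc0 R1=0xaa R2=0x72 R3=0x0b  N=1 Z=0
after  1: R0=0xc0 R1=0xfa R2=0x72 R3=0x0b  N=1 Z=0
after  2: R0=0xc0 R1=0xfa R2=0x72 R3=0x05  N=0 Z=0
after  3: R0=0xc0 R1=0xfa R2=0x6d R3=0x05  N=0 Z=0
after  4: R0=0xc0 R1=0xad R2=0x6d R3=0x05  N=1 Z=0
after  5: R0=0xc0 R1=0xad R2=0x40 R3=0x05  N=0 Z=0
after  6: R0=0xc0 R1=0x00 R2=0x40 R3=0x05  N=0 Z=1
-- IRQ taken; context saved, return-PC = 7 --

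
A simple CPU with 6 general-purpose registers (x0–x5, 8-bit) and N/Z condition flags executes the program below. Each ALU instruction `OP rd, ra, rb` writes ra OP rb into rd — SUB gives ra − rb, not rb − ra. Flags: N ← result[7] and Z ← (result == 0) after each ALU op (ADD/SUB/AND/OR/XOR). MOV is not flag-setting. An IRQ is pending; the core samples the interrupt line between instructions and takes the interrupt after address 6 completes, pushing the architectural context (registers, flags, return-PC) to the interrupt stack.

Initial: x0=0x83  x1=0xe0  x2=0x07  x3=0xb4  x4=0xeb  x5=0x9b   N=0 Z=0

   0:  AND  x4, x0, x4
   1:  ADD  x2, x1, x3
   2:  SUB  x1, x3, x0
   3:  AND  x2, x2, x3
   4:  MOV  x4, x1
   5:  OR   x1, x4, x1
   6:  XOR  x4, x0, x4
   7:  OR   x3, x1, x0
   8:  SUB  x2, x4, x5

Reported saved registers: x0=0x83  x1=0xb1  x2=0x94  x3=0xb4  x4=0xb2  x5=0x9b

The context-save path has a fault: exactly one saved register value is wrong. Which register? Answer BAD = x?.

after  0: x0=0x83 x1=0xe0 x2=0x07 x3=0xb4 x4=0x83 x5=0x9b  N=1 Z=0
after  1: x0=0x83 x1=0xe0 x2=0x94 x3=0xb4 x4=0x83 x5=0x9b  N=1 Z=0
after  2: x0=0x83 x1=0x31 x2=0x94 x3=0xb4 x4=0x83 x5=0x9b  N=0 Z=0
after  3: x0=0x83 x1=0x31 x2=0x94 x3=0xb4 x4=0x83 x5=0x9b  N=1 Z=0
after  4: x0=0x83 x1=0x31 x2=0x94 x3=0xb4 x4=0x31 x5=0x9b  N=1 Z=0
after  5: x0=0x83 x1=0x31 x2=0x94 x3=0xb4 x4=0x31 x5=0x9b  N=0 Z=0
after  6: x0=0x83 x1=0x31 x2=0x94 x3=0xb4 x4=0xb2 x5=0x9b  N=1 Z=0
-- IRQ taken; context saved, return-PC = 7 --
mismatch: x1: reported 0xb1 vs actual 0x31

BAD = x1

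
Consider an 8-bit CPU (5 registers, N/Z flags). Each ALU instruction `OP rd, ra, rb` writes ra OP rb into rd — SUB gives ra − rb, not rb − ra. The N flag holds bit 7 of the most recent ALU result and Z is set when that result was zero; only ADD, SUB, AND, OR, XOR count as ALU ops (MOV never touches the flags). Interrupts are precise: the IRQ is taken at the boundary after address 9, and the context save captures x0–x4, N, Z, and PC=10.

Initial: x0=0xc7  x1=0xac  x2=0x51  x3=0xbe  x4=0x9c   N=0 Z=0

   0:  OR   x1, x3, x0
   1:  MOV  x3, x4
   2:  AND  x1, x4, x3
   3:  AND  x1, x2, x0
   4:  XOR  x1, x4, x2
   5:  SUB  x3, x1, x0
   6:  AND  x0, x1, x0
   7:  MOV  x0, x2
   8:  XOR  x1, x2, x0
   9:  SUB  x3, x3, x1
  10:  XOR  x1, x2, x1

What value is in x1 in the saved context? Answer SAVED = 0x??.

after  0: x0=0xc7 x1=0xff x2=0x51 x3=0xbe x4=0x9c  N=1 Z=0
after  1: x0=0xc7 x1=0xff x2=0x51 x3=0x9c x4=0x9c  N=1 Z=0
after  2: x0=0xc7 x1=0x9c x2=0x51 x3=0x9c x4=0x9c  N=1 Z=0
after  3: x0=0xc7 x1=0x41 x2=0x51 x3=0x9c x4=0x9c  N=0 Z=0
after  4: x0=0xc7 x1=0xcd x2=0x51 x3=0x9c x4=0x9c  N=1 Z=0
after  5: x0=0xc7 x1=0xcd x2=0x51 x3=0x06 x4=0x9c  N=0 Z=0
after  6: x0=0xc5 x1=0xcd x2=0x51 x3=0x06 x4=0x9c  N=1 Z=0
after  7: x0=0x51 x1=0xcd x2=0x51 x3=0x06 x4=0x9c  N=1 Z=0
after  8: x0=0x51 x1=0x00 x2=0x51 x3=0x06 x4=0x9c  N=0 Z=1
after  9: x0=0x51 x1=0x00 x2=0x51 x3=0x06 x4=0x9c  N=0 Z=0
-- IRQ taken; context saved, return-PC = 10 --

SAVED = 0x00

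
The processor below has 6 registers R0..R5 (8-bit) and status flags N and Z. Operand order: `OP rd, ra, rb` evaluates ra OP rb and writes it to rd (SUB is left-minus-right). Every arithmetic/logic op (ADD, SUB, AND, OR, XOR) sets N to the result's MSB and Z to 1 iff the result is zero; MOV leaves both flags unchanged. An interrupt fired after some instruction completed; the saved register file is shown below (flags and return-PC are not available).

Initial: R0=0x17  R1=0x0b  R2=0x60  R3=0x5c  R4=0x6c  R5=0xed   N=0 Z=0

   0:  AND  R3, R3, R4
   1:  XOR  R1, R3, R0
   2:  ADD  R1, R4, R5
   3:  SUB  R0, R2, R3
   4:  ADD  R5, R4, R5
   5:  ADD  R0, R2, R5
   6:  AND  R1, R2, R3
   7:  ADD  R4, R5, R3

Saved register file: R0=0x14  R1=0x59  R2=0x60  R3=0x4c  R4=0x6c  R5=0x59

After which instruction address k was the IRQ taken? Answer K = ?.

K = 4

after  0: R0=0x17 R1=0x0b R2=0x60 R3=0x4c R4=0x6c R5=0xed  N=0 Z=0
after  1: R0=0x17 R1=0x5b R2=0x60 R3=0x4c R4=0x6c R5=0xed  N=0 Z=0
after  2: R0=0x17 R1=0x59 R2=0x60 R3=0x4c R4=0x6c R5=0xed  N=0 Z=0
after  3: R0=0x14 R1=0x59 R2=0x60 R3=0x4c R4=0x6c R5=0xed  N=0 Z=0
after  4: R0=0x14 R1=0x59 R2=0x60 R3=0x4c R4=0x6c R5=0x59  N=0 Z=0
-- IRQ taken; context saved, return-PC = 5 --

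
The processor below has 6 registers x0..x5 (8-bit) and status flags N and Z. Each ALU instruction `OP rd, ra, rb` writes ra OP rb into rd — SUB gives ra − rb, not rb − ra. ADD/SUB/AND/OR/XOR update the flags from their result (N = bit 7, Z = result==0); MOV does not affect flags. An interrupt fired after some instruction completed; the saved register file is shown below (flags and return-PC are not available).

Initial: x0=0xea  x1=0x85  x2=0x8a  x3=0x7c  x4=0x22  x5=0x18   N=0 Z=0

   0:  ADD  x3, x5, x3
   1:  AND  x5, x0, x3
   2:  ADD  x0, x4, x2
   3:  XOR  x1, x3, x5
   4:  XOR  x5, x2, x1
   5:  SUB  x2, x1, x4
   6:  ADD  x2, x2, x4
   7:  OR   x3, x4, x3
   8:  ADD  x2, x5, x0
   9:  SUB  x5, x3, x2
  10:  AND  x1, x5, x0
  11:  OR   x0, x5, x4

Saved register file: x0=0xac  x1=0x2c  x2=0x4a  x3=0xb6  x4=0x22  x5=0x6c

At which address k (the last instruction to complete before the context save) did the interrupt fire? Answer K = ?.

after  0: x0=0xea x1=0x85 x2=0x8a x3=0x94 x4=0x22 x5=0x18  N=1 Z=0
after  1: x0=0xea x1=0x85 x2=0x8a x3=0x94 x4=0x22 x5=0x80  N=1 Z=0
after  2: x0=0xac x1=0x85 x2=0x8a x3=0x94 x4=0x22 x5=0x80  N=1 Z=0
after  3: x0=0xac x1=0x14 x2=0x8a x3=0x94 x4=0x22 x5=0x80  N=0 Z=0
after  4: x0=0xac x1=0x14 x2=0x8a x3=0x94 x4=0x22 x5=0x9e  N=1 Z=0
after  5: x0=0xac x1=0x14 x2=0xf2 x3=0x94 x4=0x22 x5=0x9e  N=1 Z=0
after  6: x0=0xac x1=0x14 x2=0x14 x3=0x94 x4=0x22 x5=0x9e  N=0 Z=0
after  7: x0=0xac x1=0x14 x2=0x14 x3=0xb6 x4=0x22 x5=0x9e  N=1 Z=0
after  8: x0=0xac x1=0x14 x2=0x4a x3=0xb6 x4=0x22 x5=0x9e  N=0 Z=0
after  9: x0=0xac x1=0x14 x2=0x4a x3=0xb6 x4=0x22 x5=0x6c  N=0 Z=0
after 10: x0=0xac x1=0x2c x2=0x4a x3=0xb6 x4=0x22 x5=0x6c  N=0 Z=0
-- IRQ taken; context saved, return-PC = 11 --

K = 10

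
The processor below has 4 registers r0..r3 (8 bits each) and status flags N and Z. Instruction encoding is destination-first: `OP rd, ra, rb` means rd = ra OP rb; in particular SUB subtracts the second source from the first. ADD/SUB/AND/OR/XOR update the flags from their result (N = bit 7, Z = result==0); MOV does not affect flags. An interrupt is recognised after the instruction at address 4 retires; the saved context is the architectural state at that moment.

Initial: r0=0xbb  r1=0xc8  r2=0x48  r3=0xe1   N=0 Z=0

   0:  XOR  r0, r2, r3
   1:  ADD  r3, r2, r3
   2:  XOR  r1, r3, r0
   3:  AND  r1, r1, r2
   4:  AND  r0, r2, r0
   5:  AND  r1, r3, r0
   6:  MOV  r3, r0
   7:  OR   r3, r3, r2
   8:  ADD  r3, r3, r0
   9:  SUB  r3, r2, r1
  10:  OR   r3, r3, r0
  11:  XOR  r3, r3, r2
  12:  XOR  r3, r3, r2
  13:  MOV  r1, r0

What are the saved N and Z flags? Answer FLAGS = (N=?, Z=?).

after  0: r0=0xa9 r1=0xc8 r2=0x48 r3=0xe1  N=1 Z=0
after  1: r0=0xa9 r1=0xc8 r2=0x48 r3=0x29  N=0 Z=0
after  2: r0=0xa9 r1=0x80 r2=0x48 r3=0x29  N=1 Z=0
after  3: r0=0xa9 r1=0x00 r2=0x48 r3=0x29  N=0 Z=1
after  4: r0=0x08 r1=0x00 r2=0x48 r3=0x29  N=0 Z=0
-- IRQ taken; context saved, return-PC = 5 --

FLAGS = (N=0, Z=0)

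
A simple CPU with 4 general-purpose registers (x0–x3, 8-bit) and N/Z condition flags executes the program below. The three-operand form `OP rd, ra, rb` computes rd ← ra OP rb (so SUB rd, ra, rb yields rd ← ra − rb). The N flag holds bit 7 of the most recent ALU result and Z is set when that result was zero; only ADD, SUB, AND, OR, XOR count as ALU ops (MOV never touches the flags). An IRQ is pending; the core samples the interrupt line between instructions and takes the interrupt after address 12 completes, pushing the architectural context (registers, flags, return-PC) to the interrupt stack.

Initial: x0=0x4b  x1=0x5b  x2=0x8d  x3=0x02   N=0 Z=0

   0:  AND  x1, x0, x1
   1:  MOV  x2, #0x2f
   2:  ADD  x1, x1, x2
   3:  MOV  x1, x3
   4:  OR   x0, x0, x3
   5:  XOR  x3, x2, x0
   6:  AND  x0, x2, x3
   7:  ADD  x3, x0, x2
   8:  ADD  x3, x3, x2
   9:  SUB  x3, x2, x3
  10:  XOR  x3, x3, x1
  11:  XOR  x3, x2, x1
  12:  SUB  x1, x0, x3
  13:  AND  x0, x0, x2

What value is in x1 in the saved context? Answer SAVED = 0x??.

after  0: x0=0x4b x1=0x4b x2=0x8d x3=0x02  N=0 Z=0
after  1: x0=0x4b x1=0x4b x2=0x2f x3=0x02  N=0 Z=0
after  2: x0=0x4b x1=0x7a x2=0x2f x3=0x02  N=0 Z=0
after  3: x0=0x4b x1=0x02 x2=0x2f x3=0x02  N=0 Z=0
after  4: x0=0x4b x1=0x02 x2=0x2f x3=0x02  N=0 Z=0
after  5: x0=0x4b x1=0x02 x2=0x2f x3=0x64  N=0 Z=0
after  6: x0=0x24 x1=0x02 x2=0x2f x3=0x64  N=0 Z=0
after  7: x0=0x24 x1=0x02 x2=0x2f x3=0x53  N=0 Z=0
after  8: x0=0x24 x1=0x02 x2=0x2f x3=0x82  N=1 Z=0
after  9: x0=0x24 x1=0x02 x2=0x2f x3=0xad  N=1 Z=0
after 10: x0=0x24 x1=0x02 x2=0x2f x3=0xaf  N=1 Z=0
after 11: x0=0x24 x1=0x02 x2=0x2f x3=0x2d  N=0 Z=0
after 12: x0=0x24 x1=0xf7 x2=0x2f x3=0x2d  N=1 Z=0
-- IRQ taken; context saved, return-PC = 13 --

SAVED = 0xf7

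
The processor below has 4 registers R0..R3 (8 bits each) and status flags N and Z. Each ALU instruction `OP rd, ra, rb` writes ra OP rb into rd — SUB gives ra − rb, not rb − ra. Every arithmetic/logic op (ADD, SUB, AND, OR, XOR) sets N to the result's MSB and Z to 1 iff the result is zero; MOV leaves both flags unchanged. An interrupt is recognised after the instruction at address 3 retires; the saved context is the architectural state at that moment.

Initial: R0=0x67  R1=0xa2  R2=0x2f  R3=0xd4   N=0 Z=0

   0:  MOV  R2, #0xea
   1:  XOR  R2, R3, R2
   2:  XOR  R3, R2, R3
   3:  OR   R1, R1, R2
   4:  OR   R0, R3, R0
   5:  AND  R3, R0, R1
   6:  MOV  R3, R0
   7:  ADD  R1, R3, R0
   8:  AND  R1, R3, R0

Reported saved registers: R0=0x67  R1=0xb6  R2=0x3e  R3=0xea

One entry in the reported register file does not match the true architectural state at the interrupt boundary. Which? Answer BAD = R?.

BAD = R1

after  0: R0=0x67 R1=0xa2 R2=0xea R3=0xd4  N=0 Z=0
after  1: R0=0x67 R1=0xa2 R2=0x3e R3=0xd4  N=0 Z=0
after  2: R0=0x67 R1=0xa2 R2=0x3e R3=0xea  N=1 Z=0
after  3: R0=0x67 R1=0xbe R2=0x3e R3=0xea  N=1 Z=0
-- IRQ taken; context saved, return-PC = 4 --
mismatch: R1: reported 0xb6 vs actual 0xbe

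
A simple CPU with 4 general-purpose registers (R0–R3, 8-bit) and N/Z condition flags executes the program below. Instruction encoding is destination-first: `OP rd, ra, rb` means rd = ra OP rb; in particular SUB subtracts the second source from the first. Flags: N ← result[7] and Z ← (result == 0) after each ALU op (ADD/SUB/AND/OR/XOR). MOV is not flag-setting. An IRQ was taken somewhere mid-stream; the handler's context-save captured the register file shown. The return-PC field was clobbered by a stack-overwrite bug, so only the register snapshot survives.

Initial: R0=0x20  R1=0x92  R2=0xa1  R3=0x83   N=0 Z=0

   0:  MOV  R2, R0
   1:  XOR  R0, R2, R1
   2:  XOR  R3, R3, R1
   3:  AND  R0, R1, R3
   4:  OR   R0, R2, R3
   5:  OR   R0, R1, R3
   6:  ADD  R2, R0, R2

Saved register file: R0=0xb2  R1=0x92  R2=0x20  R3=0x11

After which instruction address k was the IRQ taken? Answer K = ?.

after  0: R0=0x20 R1=0x92 R2=0x20 R3=0x83  N=0 Z=0
after  1: R0=0xb2 R1=0x92 R2=0x20 R3=0x83  N=1 Z=0
after  2: R0=0xb2 R1=0x92 R2=0x20 R3=0x11  N=0 Z=0
-- IRQ taken; context saved, return-PC = 3 --

K = 2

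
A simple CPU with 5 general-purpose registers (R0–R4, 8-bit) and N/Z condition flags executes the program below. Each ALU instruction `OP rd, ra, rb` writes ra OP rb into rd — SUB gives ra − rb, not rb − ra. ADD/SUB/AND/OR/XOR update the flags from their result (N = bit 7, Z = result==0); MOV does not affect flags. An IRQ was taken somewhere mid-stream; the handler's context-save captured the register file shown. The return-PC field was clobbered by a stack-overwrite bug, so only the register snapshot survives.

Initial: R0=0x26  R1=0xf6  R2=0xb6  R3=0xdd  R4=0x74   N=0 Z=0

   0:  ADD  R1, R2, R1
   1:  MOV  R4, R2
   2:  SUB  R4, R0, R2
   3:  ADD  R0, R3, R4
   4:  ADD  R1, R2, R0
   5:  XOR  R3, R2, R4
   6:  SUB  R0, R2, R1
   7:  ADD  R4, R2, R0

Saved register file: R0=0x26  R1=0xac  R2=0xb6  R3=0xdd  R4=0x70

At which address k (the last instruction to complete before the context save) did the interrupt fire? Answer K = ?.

K = 2

after  0: R0=0x26 R1=0xac R2=0xb6 R3=0xdd R4=0x74  N=1 Z=0
after  1: R0=0x26 R1=0xac R2=0xb6 R3=0xdd R4=0xb6  N=1 Z=0
after  2: R0=0x26 R1=0xac R2=0xb6 R3=0xdd R4=0x70  N=0 Z=0
-- IRQ taken; context saved, return-PC = 3 --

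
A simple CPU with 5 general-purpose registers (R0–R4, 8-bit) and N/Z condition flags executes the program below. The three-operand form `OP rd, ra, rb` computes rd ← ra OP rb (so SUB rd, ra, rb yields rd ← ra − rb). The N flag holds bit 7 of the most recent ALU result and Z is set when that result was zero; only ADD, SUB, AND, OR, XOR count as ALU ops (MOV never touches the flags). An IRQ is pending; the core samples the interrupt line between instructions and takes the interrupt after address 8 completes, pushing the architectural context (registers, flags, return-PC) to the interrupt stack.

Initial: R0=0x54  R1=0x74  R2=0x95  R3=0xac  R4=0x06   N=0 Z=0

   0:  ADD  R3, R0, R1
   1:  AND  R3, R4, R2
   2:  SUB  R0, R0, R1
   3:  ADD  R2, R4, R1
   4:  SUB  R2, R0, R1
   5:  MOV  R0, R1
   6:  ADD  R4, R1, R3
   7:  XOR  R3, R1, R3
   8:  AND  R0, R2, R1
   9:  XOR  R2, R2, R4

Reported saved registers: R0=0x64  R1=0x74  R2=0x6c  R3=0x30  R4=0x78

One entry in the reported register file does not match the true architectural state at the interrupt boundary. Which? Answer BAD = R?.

BAD = R3

after  0: R0=0x54 R1=0x74 R2=0x95 R3=0xc8 R4=0x06  N=1 Z=0
after  1: R0=0x54 R1=0x74 R2=0x95 R3=0x04 R4=0x06  N=0 Z=0
after  2: R0=0xe0 R1=0x74 R2=0x95 R3=0x04 R4=0x06  N=1 Z=0
after  3: R0=0xe0 R1=0x74 R2=0x7a R3=0x04 R4=0x06  N=0 Z=0
after  4: R0=0xe0 R1=0x74 R2=0x6c R3=0x04 R4=0x06  N=0 Z=0
after  5: R0=0x74 R1=0x74 R2=0x6c R3=0x04 R4=0x06  N=0 Z=0
after  6: R0=0x74 R1=0x74 R2=0x6c R3=0x04 R4=0x78  N=0 Z=0
after  7: R0=0x74 R1=0x74 R2=0x6c R3=0x70 R4=0x78  N=0 Z=0
after  8: R0=0x64 R1=0x74 R2=0x6c R3=0x70 R4=0x78  N=0 Z=0
-- IRQ taken; context saved, return-PC = 9 --
mismatch: R3: reported 0x30 vs actual 0x70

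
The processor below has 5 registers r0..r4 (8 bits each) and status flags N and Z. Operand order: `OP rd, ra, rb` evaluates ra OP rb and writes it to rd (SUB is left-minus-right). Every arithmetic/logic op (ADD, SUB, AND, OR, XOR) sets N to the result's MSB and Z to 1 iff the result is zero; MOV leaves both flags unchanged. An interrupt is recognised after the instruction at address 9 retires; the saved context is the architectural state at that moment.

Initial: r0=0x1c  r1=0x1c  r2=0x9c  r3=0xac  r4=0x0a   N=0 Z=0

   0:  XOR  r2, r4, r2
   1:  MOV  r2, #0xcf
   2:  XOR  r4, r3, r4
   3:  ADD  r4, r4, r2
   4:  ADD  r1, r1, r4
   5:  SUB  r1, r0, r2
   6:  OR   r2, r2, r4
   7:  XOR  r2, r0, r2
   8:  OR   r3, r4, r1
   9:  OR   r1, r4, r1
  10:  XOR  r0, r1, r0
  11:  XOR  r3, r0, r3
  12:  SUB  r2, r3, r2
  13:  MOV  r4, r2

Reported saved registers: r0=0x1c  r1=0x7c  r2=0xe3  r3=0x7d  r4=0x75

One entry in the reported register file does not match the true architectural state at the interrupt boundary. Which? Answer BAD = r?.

BAD = r1

after  0: r0=0x1c r1=0x1c r2=0x96 r3=0xac r4=0x0a  N=1 Z=0
after  1: r0=0x1c r1=0x1c r2=0xcf r3=0xac r4=0x0a  N=1 Z=0
after  2: r0=0x1c r1=0x1c r2=0xcf r3=0xac r4=0xa6  N=1 Z=0
after  3: r0=0x1c r1=0x1c r2=0xcf r3=0xac r4=0x75  N=0 Z=0
after  4: r0=0x1c r1=0x91 r2=0xcf r3=0xac r4=0x75  N=1 Z=0
after  5: r0=0x1c r1=0x4d r2=0xcf r3=0xac r4=0x75  N=0 Z=0
after  6: r0=0x1c r1=0x4d r2=0xff r3=0xac r4=0x75  N=1 Z=0
after  7: r0=0x1c r1=0x4d r2=0xe3 r3=0xac r4=0x75  N=1 Z=0
after  8: r0=0x1c r1=0x4d r2=0xe3 r3=0x7d r4=0x75  N=0 Z=0
after  9: r0=0x1c r1=0x7d r2=0xe3 r3=0x7d r4=0x75  N=0 Z=0
-- IRQ taken; context saved, return-PC = 10 --
mismatch: r1: reported 0x7c vs actual 0x7d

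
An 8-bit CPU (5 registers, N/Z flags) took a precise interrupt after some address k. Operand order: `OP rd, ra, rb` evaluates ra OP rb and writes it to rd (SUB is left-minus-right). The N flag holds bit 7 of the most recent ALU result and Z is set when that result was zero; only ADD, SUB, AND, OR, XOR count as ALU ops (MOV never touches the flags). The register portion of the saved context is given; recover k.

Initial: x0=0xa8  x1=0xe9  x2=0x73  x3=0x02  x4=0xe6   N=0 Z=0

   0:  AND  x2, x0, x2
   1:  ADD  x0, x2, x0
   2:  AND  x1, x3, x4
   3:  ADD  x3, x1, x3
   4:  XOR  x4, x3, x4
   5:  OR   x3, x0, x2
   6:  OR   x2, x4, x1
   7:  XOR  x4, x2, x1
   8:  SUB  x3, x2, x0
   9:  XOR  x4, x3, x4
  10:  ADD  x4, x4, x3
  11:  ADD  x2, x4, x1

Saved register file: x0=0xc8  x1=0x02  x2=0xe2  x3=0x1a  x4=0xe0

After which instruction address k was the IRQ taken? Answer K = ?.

K = 8

after  0: x0=0xa8 x1=0xe9 x2=0x20 x3=0x02 x4=0xe6  N=0 Z=0
after  1: x0=0xc8 x1=0xe9 x2=0x20 x3=0x02 x4=0xe6  N=1 Z=0
after  2: x0=0xc8 x1=0x02 x2=0x20 x3=0x02 x4=0xe6  N=0 Z=0
after  3: x0=0xc8 x1=0x02 x2=0x20 x3=0x04 x4=0xe6  N=0 Z=0
after  4: x0=0xc8 x1=0x02 x2=0x20 x3=0x04 x4=0xe2  N=1 Z=0
after  5: x0=0xc8 x1=0x02 x2=0x20 x3=0xe8 x4=0xe2  N=1 Z=0
after  6: x0=0xc8 x1=0x02 x2=0xe2 x3=0xe8 x4=0xe2  N=1 Z=0
after  7: x0=0xc8 x1=0x02 x2=0xe2 x3=0xe8 x4=0xe0  N=1 Z=0
after  8: x0=0xc8 x1=0x02 x2=0xe2 x3=0x1a x4=0xe0  N=0 Z=0
-- IRQ taken; context saved, return-PC = 9 --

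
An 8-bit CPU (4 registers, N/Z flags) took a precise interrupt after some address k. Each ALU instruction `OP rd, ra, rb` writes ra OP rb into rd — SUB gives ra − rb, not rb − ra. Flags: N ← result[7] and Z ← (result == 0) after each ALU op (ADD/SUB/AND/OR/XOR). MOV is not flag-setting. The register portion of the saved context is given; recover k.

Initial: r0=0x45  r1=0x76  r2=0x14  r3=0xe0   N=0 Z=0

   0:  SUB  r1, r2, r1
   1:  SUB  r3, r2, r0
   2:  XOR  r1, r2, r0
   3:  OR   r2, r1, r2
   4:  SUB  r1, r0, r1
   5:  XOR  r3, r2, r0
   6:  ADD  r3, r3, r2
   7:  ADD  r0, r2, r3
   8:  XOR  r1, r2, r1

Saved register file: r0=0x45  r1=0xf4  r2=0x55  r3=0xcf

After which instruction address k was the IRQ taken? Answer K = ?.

K = 4

after  0: r0=0x45 r1=0x9e r2=0x14 r3=0xe0  N=1 Z=0
after  1: r0=0x45 r1=0x9e r2=0x14 r3=0xcf  N=1 Z=0
after  2: r0=0x45 r1=0x51 r2=0x14 r3=0xcf  N=0 Z=0
after  3: r0=0x45 r1=0x51 r2=0x55 r3=0xcf  N=0 Z=0
after  4: r0=0x45 r1=0xf4 r2=0x55 r3=0xcf  N=1 Z=0
-- IRQ taken; context saved, return-PC = 5 --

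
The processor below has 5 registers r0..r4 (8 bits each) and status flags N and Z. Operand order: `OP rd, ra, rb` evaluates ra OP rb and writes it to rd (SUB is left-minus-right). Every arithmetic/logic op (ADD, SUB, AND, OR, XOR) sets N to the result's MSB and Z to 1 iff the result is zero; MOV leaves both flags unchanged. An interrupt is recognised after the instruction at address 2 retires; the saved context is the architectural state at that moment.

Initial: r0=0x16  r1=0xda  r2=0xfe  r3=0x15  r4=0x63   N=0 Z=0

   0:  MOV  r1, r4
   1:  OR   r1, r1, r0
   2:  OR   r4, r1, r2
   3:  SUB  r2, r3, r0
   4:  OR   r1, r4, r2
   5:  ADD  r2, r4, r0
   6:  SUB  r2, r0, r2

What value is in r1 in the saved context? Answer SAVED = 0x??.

after  0: r0=0x16 r1=0x63 r2=0xfe r3=0x15 r4=0x63  N=0 Z=0
after  1: r0=0x16 r1=0x77 r2=0xfe r3=0x15 r4=0x63  N=0 Z=0
after  2: r0=0x16 r1=0x77 r2=0xfe r3=0x15 r4=0xff  N=1 Z=0
-- IRQ taken; context saved, return-PC = 3 --

SAVED = 0x77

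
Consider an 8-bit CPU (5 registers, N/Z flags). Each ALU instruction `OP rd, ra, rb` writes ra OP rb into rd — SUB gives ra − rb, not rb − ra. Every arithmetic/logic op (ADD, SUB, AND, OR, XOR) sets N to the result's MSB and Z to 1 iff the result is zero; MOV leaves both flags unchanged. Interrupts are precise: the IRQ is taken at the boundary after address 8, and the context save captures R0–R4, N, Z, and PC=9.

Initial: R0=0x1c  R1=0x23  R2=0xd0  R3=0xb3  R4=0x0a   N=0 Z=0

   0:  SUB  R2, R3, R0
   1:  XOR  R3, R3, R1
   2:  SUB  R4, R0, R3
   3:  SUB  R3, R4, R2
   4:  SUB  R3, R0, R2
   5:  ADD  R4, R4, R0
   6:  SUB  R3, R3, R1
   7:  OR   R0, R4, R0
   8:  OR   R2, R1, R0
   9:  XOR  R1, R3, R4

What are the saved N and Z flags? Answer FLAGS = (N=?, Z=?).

FLAGS = (N=1, Z=0)

after  0: R0=0x1c R1=0x23 R2=0x97 R3=0xb3 R4=0x0a  N=1 Z=0
after  1: R0=0x1c R1=0x23 R2=0x97 R3=0x90 R4=0x0a  N=1 Z=0
after  2: R0=0x1c R1=0x23 R2=0x97 R3=0x90 R4=0x8c  N=1 Z=0
after  3: R0=0x1c R1=0x23 R2=0x97 R3=0xf5 R4=0x8c  N=1 Z=0
after  4: R0=0x1c R1=0x23 R2=0x97 R3=0x85 R4=0x8c  N=1 Z=0
after  5: R0=0x1c R1=0x23 R2=0x97 R3=0x85 R4=0xa8  N=1 Z=0
after  6: R0=0x1c R1=0x23 R2=0x97 R3=0x62 R4=0xa8  N=0 Z=0
after  7: R0=0xbc R1=0x23 R2=0x97 R3=0x62 R4=0xa8  N=1 Z=0
after  8: R0=0xbc R1=0x23 R2=0xbf R3=0x62 R4=0xa8  N=1 Z=0
-- IRQ taken; context saved, return-PC = 9 --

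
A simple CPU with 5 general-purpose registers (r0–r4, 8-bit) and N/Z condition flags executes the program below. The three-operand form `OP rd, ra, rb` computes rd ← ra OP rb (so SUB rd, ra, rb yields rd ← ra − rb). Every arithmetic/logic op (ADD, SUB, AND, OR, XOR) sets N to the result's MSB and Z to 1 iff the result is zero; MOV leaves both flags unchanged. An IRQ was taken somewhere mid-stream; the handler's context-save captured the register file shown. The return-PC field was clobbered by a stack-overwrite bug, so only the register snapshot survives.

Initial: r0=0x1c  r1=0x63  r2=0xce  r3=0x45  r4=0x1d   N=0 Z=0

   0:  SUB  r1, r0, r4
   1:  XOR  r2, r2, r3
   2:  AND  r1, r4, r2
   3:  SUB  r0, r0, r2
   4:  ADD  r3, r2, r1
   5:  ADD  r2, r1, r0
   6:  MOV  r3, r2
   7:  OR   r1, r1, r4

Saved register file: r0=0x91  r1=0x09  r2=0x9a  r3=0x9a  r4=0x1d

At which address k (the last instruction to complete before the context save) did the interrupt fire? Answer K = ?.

after  0: r0=0x1c r1=0xff r2=0xce r3=0x45 r4=0x1d  N=1 Z=0
after  1: r0=0x1c r1=0xff r2=0x8b r3=0x45 r4=0x1d  N=1 Z=0
after  2: r0=0x1c r1=0x09 r2=0x8b r3=0x45 r4=0x1d  N=0 Z=0
after  3: r0=0x91 r1=0x09 r2=0x8b r3=0x45 r4=0x1d  N=1 Z=0
after  4: r0=0x91 r1=0x09 r2=0x8b r3=0x94 r4=0x1d  N=1 Z=0
after  5: r0=0x91 r1=0x09 r2=0x9a r3=0x94 r4=0x1d  N=1 Z=0
after  6: r0=0x91 r1=0x09 r2=0x9a r3=0x9a r4=0x1d  N=1 Z=0
-- IRQ taken; context saved, return-PC = 7 --

K = 6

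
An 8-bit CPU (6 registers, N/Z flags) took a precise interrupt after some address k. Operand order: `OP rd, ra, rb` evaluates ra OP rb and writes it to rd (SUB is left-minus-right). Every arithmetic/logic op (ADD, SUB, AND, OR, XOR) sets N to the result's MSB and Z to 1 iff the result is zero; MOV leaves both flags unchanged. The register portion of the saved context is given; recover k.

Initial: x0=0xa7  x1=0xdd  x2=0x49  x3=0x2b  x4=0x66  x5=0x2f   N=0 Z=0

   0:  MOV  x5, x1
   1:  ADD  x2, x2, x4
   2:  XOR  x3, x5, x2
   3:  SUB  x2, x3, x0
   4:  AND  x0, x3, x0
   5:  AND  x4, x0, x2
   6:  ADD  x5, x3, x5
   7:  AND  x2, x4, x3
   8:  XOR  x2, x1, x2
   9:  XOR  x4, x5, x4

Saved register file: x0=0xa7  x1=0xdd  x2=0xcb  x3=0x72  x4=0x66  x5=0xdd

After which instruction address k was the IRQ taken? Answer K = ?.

K = 3

after  0: x0=0xa7 x1=0xdd x2=0x49 x3=0x2b x4=0x66 x5=0xdd  N=0 Z=0
after  1: x0=0xa7 x1=0xdd x2=0xaf x3=0x2b x4=0x66 x5=0xdd  N=1 Z=0
after  2: x0=0xa7 x1=0xdd x2=0xaf x3=0x72 x4=0x66 x5=0xdd  N=0 Z=0
after  3: x0=0xa7 x1=0xdd x2=0xcb x3=0x72 x4=0x66 x5=0xdd  N=1 Z=0
-- IRQ taken; context saved, return-PC = 4 --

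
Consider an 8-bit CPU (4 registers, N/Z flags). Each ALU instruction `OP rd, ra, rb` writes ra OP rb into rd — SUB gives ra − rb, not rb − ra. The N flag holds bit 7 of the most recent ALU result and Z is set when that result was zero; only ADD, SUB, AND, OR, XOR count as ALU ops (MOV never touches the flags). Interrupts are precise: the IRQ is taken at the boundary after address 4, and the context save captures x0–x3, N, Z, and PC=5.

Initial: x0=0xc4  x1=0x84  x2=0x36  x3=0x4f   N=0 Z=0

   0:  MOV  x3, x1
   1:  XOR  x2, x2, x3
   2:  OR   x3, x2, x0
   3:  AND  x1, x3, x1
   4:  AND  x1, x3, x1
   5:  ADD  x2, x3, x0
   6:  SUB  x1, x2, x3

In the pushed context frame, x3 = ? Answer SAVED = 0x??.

SAVED = 0xf6

after  0: x0=0xc4 x1=0x84 x2=0x36 x3=0x84  N=0 Z=0
after  1: x0=0xc4 x1=0x84 x2=0xb2 x3=0x84  N=1 Z=0
after  2: x0=0xc4 x1=0x84 x2=0xb2 x3=0xf6  N=1 Z=0
after  3: x0=0xc4 x1=0x84 x2=0xb2 x3=0xf6  N=1 Z=0
after  4: x0=0xc4 x1=0x84 x2=0xb2 x3=0xf6  N=1 Z=0
-- IRQ taken; context saved, return-PC = 5 --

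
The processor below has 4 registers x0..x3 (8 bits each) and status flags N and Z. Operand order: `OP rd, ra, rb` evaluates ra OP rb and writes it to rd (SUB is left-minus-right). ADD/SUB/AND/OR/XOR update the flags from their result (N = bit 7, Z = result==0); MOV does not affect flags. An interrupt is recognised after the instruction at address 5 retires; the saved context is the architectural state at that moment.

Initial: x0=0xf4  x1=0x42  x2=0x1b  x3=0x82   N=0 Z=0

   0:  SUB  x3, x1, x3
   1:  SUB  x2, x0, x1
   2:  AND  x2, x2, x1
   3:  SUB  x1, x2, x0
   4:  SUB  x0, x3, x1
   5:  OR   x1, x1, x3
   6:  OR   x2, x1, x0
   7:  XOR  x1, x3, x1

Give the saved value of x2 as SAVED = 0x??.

after  0: x0=0xf4 x1=0x42 x2=0x1b x3=0xc0  N=1 Z=0
after  1: x0=0xf4 x1=0x42 x2=0xb2 x3=0xc0  N=1 Z=0
after  2: x0=0xf4 x1=0x42 x2=0x02 x3=0xc0  N=0 Z=0
after  3: x0=0xf4 x1=0x0e x2=0x02 x3=0xc0  N=0 Z=0
after  4: x0=0xb2 x1=0x0e x2=0x02 x3=0xc0  N=1 Z=0
after  5: x0=0xb2 x1=0xce x2=0x02 x3=0xc0  N=1 Z=0
-- IRQ taken; context saved, return-PC = 6 --

SAVED = 0x02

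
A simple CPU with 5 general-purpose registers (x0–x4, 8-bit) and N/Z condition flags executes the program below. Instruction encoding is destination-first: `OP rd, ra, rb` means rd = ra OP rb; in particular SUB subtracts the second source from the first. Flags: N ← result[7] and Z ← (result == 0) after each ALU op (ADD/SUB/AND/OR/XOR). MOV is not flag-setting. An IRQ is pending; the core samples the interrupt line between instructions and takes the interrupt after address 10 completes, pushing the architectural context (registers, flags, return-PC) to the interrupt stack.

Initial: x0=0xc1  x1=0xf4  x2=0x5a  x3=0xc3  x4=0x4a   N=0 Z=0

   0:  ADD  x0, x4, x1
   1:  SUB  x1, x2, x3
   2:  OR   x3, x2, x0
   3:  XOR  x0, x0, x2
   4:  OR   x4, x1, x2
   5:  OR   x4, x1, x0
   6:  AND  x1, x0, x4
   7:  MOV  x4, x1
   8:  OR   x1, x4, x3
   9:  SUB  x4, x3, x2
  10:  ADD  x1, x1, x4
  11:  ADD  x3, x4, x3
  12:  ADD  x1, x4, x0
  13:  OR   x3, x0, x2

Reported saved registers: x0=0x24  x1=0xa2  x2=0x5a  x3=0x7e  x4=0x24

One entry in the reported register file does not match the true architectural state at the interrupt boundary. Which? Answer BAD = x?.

after  0: x0=0x3e x1=0xf4 x2=0x5a x3=0xc3 x4=0x4a  N=0 Z=0
after  1: x0=0x3e x1=0x97 x2=0x5a x3=0xc3 x4=0x4a  N=1 Z=0
after  2: x0=0x3e x1=0x97 x2=0x5a x3=0x7e x4=0x4a  N=0 Z=0
after  3: x0=0x64 x1=0x97 x2=0x5a x3=0x7e x4=0x4a  N=0 Z=0
after  4: x0=0x64 x1=0x97 x2=0x5a x3=0x7e x4=0xdf  N=1 Z=0
after  5: x0=0x64 x1=0x97 x2=0x5a x3=0x7e x4=0xf7  N=1 Z=0
after  6: x0=0x64 x1=0x64 x2=0x5a x3=0x7e x4=0xf7  N=0 Z=0
after  7: x0=0x64 x1=0x64 x2=0x5a x3=0x7e x4=0x64  N=0 Z=0
after  8: x0=0x64 x1=0x7e x2=0x5a x3=0x7e x4=0x64  N=0 Z=0
after  9: x0=0x64 x1=0x7e x2=0x5a x3=0x7e x4=0x24  N=0 Z=0
after 10: x0=0x64 x1=0xa2 x2=0x5a x3=0x7e x4=0x24  N=1 Z=0
-- IRQ taken; context saved, return-PC = 11 --
mismatch: x0: reported 0x24 vs actual 0x64

BAD = x0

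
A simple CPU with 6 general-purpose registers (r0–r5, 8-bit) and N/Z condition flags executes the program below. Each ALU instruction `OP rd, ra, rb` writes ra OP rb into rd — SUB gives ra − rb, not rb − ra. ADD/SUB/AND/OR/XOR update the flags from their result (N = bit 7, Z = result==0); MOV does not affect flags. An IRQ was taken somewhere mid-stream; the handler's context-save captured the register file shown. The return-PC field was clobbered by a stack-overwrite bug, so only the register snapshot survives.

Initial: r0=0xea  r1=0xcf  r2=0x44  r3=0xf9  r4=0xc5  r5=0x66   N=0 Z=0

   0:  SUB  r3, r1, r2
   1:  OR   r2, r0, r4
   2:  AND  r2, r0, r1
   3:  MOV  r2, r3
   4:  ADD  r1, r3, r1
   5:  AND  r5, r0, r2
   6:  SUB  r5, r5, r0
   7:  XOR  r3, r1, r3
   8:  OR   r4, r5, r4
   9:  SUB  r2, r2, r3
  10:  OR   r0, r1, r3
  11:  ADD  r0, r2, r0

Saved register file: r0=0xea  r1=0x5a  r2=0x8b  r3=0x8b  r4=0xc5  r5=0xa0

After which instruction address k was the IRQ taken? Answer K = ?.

after  0: r0=0xea r1=0xcf r2=0x44 r3=0x8b r4=0xc5 r5=0x66  N=1 Z=0
after  1: r0=0xea r1=0xcf r2=0xef r3=0x8b r4=0xc5 r5=0x66  N=1 Z=0
after  2: r0=0xea r1=0xcf r2=0xca r3=0x8b r4=0xc5 r5=0x66  N=1 Z=0
after  3: r0=0xea r1=0xcf r2=0x8b r3=0x8b r4=0xc5 r5=0x66  N=1 Z=0
after  4: r0=0xea r1=0x5a r2=0x8b r3=0x8b r4=0xc5 r5=0x66  N=0 Z=0
after  5: r0=0xea r1=0x5a r2=0x8b r3=0x8b r4=0xc5 r5=0x8a  N=1 Z=0
after  6: r0=0xea r1=0x5a r2=0x8b r3=0x8b r4=0xc5 r5=0xa0  N=1 Z=0
-- IRQ taken; context saved, return-PC = 7 --

K = 6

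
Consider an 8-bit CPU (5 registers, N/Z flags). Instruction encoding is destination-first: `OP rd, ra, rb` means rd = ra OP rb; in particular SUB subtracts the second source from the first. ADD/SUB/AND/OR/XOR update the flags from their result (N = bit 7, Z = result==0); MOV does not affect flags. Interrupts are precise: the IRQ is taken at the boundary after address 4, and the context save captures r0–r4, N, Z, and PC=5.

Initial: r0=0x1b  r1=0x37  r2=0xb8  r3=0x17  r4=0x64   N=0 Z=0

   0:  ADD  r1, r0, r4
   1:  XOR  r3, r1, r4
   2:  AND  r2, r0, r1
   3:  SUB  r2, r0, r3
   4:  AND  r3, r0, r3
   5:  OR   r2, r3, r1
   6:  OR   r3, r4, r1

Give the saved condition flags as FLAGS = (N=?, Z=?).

FLAGS = (N=0, Z=0)

after  0: r0=0x1b r1=0x7f r2=0xb8 r3=0x17 r4=0x64  N=0 Z=0
after  1: r0=0x1b r1=0x7f r2=0xb8 r3=0x1b r4=0x64  N=0 Z=0
after  2: r0=0x1b r1=0x7f r2=0x1b r3=0x1b r4=0x64  N=0 Z=0
after  3: r0=0x1b r1=0x7f r2=0x00 r3=0x1b r4=0x64  N=0 Z=1
after  4: r0=0x1b r1=0x7f r2=0x00 r3=0x1b r4=0x64  N=0 Z=0
-- IRQ taken; context saved, return-PC = 5 --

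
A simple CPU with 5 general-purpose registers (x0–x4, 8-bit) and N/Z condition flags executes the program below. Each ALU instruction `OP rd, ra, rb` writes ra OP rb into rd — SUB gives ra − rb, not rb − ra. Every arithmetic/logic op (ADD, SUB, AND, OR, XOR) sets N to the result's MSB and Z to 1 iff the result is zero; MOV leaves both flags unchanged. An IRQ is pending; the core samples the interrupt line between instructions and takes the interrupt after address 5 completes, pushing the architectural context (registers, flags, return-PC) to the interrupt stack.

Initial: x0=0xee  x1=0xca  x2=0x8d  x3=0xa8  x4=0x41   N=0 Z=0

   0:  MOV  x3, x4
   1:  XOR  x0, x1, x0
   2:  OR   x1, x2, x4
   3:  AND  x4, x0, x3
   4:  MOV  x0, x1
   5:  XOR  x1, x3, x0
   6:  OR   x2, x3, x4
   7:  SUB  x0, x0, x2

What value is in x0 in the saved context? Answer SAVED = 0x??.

after  0: x0=0xee x1=0xca x2=0x8d x3=0x41 x4=0x41  N=0 Z=0
after  1: x0=0x24 x1=0xca x2=0x8d x3=0x41 x4=0x41  N=0 Z=0
after  2: x0=0x24 x1=0xcd x2=0x8d x3=0x41 x4=0x41  N=1 Z=0
after  3: x0=0x24 x1=0xcd x2=0x8d x3=0x41 x4=0x00  N=0 Z=1
after  4: x0=0xcd x1=0xcd x2=0x8d x3=0x41 x4=0x00  N=0 Z=1
after  5: x0=0xcd x1=0x8c x2=0x8d x3=0x41 x4=0x00  N=1 Z=0
-- IRQ taken; context saved, return-PC = 6 --

SAVED = 0xcd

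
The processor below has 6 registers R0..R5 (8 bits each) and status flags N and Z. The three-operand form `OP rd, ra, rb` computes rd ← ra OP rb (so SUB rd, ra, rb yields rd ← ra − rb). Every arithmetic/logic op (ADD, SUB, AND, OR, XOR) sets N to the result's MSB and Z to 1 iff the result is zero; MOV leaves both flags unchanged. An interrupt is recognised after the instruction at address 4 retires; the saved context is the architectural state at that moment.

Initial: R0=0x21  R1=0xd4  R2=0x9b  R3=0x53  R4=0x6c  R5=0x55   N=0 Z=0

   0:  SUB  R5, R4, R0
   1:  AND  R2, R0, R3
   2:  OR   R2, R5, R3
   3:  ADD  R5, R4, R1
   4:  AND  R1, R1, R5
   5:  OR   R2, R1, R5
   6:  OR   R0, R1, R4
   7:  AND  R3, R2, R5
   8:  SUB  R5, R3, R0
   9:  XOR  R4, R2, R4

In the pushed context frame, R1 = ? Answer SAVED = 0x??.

after  0: R0=0x21 R1=0xd4 R2=0x9b R3=0x53 R4=0x6c R5=0x4b  N=0 Z=0
after  1: R0=0x21 R1=0xd4 R2=0x01 R3=0x53 R4=0x6c R5=0x4b  N=0 Z=0
after  2: R0=0x21 R1=0xd4 R2=0x5b R3=0x53 R4=0x6c R5=0x4b  N=0 Z=0
after  3: R0=0x21 R1=0xd4 R2=0x5b R3=0x53 R4=0x6c R5=0x40  N=0 Z=0
after  4: R0=0x21 R1=0x40 R2=0x5b R3=0x53 R4=0x6c R5=0x40  N=0 Z=0
-- IRQ taken; context saved, return-PC = 5 --

SAVED = 0x40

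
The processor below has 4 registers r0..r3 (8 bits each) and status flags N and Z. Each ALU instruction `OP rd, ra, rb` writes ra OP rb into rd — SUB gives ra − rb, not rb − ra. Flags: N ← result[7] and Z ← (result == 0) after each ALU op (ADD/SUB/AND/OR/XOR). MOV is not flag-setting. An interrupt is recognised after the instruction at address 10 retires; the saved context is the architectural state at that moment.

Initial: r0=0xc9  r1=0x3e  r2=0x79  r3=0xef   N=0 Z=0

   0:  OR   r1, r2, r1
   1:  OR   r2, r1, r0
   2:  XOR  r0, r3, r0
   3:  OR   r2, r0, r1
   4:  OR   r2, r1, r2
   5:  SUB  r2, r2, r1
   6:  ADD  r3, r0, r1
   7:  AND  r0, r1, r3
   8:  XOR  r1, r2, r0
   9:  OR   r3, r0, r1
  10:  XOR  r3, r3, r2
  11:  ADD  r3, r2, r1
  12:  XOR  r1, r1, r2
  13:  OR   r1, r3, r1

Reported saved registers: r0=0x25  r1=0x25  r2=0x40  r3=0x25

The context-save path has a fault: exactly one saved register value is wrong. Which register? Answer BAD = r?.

after  0: r0=0xc9 r1=0x7f r2=0x79 r3=0xef  N=0 Z=0
after  1: r0=0xc9 r1=0x7f r2=0xff r3=0xef  N=1 Z=0
after  2: r0=0x26 r1=0x7f r2=0xff r3=0xef  N=0 Z=0
after  3: r0=0x26 r1=0x7f r2=0x7f r3=0xef  N=0 Z=0
after  4: r0=0x26 r1=0x7f r2=0x7f r3=0xef  N=0 Z=0
after  5: r0=0x26 r1=0x7f r2=0x00 r3=0xef  N=0 Z=1
after  6: r0=0x26 r1=0x7f r2=0x00 r3=0xa5  N=1 Z=0
after  7: r0=0x25 r1=0x7f r2=0x00 r3=0xa5  N=0 Z=0
after  8: r0=0x25 r1=0x25 r2=0x00 r3=0xa5  N=0 Z=0
after  9: r0=0x25 r1=0x25 r2=0x00 r3=0x25  N=0 Z=0
after 10: r0=0x25 r1=0x25 r2=0x00 r3=0x25  N=0 Z=0
-- IRQ taken; context saved, return-PC = 11 --
mismatch: r2: reported 0x40 vs actual 0x00

BAD = r2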